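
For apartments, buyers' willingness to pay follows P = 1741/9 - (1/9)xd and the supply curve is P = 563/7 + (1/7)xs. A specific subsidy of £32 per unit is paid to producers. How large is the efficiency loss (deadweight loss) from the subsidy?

Deadweight loss = £2016

Pre-subsidy: 1741/9 - (1/9)x = 563/7 + (1/7)x gives x* = 445 and P* = 144.
With the subsidy, sellers receive Ps = Pb + 32 for each unit, where Pb is the price buyers pay.
On the curves, Pb = 1741/9 - (1/9)x and Ps = 563/7 + (1/7)x; the wedge Ps − Pb = 32 gives 563/7 + (1/7)x − (1741/9 - (1/9)x) = 32, so x' = 571.
Then Pb = 1741/9 − (1/9)·571 = 130 and Ps = 563/7 + (1/7)·571 = 162.
The subsidy expands output by 571 − 445 = 126 past the efficient level; on those units the gap between marginal cost and willingness to pay runs from 0 up to 32.
DWL = ½ × 32 × 126 = 2016.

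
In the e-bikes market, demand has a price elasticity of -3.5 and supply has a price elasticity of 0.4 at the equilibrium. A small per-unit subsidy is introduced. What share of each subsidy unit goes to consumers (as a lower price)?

For a small subsidy around the equilibrium, the benefit split depends on the relative slopes, which at a point are proportional to the elasticities.
Buyer share = εs/(εs + |εd|) = 0.4/(0.4 + 3.5) = 4/39; seller share = |εd|/(εs + |εd|) = 35/39.

Consumer share = 4/39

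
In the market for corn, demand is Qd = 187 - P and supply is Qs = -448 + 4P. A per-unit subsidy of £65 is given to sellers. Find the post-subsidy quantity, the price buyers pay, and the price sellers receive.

Pre-subsidy: 187 - P = -448 + 4P gives P* = 127, Q* = 60.
With the subsidy, sellers receive Ps = Pb + 65 for each unit, where Pb is the price buyers pay.
Supply in terms of Pb becomes Qs = -448 + 4(Pb + 65) = -188 + 4Pb. Setting this equal to demand: 187 - Pb = -188 + 4Pb, so Pb = 75.
Sellers receive Ps = 75 + 65 = 140; Q' = 187 − 1·75 = 112.

Q' = 112; buyers pay £75; sellers receive £140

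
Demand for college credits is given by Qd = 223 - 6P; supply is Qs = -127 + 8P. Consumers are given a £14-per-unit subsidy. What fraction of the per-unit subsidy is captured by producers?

Pre-subsidy: 223 - 6P = -127 + 8P gives P* = 25, Q* = 73.
With the rebate, buyers effectively pay Pb = Ps − 14, where Ps is the price sellers receive.
Demand in terms of Ps becomes Qd = 223 − 6(Ps − 14) = 307 - 6Ps. Setting this equal to supply: 307 - 6Ps = -127 + 8Ps, so Ps = 31.
Buyers pay Pb = 31 − 14 = 17; Q' = -127 + 8·31 = 121.
Buyers' price falls by P* − Pb = 25 − 17 = 8; sellers' price rises by Ps − P* = 31 − 25 = 6.
So producers capture 6/14 = 3/7 of each unit of subsidy.

Producer share = 3/7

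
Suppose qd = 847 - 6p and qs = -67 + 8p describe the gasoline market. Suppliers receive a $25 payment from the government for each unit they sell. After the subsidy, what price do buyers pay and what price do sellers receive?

Pre-subsidy: 847 - 6p = -67 + 8p gives p* = 457/7, q* = 3187/7.
With the subsidy, sellers receive ps = pb + 25 for each unit, where pb is the price buyers pay.
Supply in terms of pb becomes qs = -67 + 8(pb + 25) = 133 + 8pb. Setting this equal to demand: 847 - 6pb = 133 + 8pb, so pb = 51.
Sellers receive ps = 51 + 25 = 76; q' = 847 − 6·51 = 541.

Buyers pay $51; sellers receive $76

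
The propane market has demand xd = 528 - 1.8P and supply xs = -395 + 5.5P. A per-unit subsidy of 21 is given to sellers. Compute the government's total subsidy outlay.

Government cost = 504189/73

Pre-subsidy: 528 - 1.8P = -395 + 5.5P gives P* = 9230/73, x* = 21930/73.
With the subsidy, sellers receive Ps = Pb + 21 for each unit, where Pb is the price buyers pay.
Supply in terms of Pb becomes xs = -395 + 5.5(Pb + 21) = -279.5 + 5.5Pb. Setting this equal to demand: 528 - 1.8Pb = -279.5 + 5.5Pb, so Pb = 8075/73.
Sellers receive Ps = 8075/73 + 21 = 9608/73; x' = 528 − 1.8·(8075/73) = 24009/73.
Government outlay = subsidy × quantity = 21 × 24009/73 = 504189/73.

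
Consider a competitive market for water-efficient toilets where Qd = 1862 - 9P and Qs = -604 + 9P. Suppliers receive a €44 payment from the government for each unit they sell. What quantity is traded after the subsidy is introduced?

Pre-subsidy: 1862 - 9P = -604 + 9P gives P* = 137, Q* = 629.
With the subsidy, sellers receive Ps = Pb + 44 for each unit, where Pb is the price buyers pay.
Supply in terms of Pb becomes Qs = -604 + 9(Pb + 44) = -208 + 9Pb. Setting this equal to demand: 1862 - 9Pb = -208 + 9Pb, so Pb = 115.
Sellers receive Ps = 115 + 44 = 159; Q' = 1862 − 9·115 = 827.

Q' = 827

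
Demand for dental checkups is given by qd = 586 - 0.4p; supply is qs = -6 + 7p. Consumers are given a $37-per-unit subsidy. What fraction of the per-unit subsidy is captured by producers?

Producer share = 2/37

Pre-subsidy: 586 - 0.4p = -6 + 7p gives p* = 80, q* = 554.
With the rebate, buyers effectively pay pb = ps − 37, where ps is the price sellers receive.
Demand in terms of ps becomes qd = 586 − 0.4(ps − 37) = 600.8 - 0.4ps. Setting this equal to supply: 600.8 - 0.4ps = -6 + 7ps, so ps = 82.
Buyers pay pb = 82 − 37 = 45; q' = -6 + 7·82 = 568.
Buyers' price falls by p* − pb = 80 − 45 = 35; sellers' price rises by ps − p* = 82 − 80 = 2.
So producers capture 2/37 = 2/37 of each unit of subsidy.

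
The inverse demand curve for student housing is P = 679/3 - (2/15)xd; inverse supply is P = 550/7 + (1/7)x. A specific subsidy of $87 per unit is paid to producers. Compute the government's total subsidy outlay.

Pre-subsidy: 679/3 - (2/15)x = 550/7 + (1/7)x gives x* = 535 and P* = 155.
With the subsidy, sellers receive Ps = Pb + 87 for each unit, where Pb is the price buyers pay.
On the curves, Pb = 679/3 - (2/15)x and Ps = 550/7 + (1/7)x; the wedge Ps − Pb = 87 gives 550/7 + (1/7)x − (679/3 - (2/15)x) = 87, so x' = 850.
Then Pb = 679/3 − (2/15)·850 = 113 and Ps = 550/7 + (1/7)·850 = 200.
Government outlay = subsidy × quantity = 87 × 850 = 73950.

Government cost = $73950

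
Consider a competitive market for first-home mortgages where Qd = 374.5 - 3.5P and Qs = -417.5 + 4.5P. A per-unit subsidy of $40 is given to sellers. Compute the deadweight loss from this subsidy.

Pre-subsidy: 374.5 - 3.5P = -417.5 + 4.5P gives P* = 99, Q* = 28.
With the subsidy, sellers receive Ps = Pb + 40 for each unit, where Pb is the price buyers pay.
Supply in terms of Pb becomes Qs = -417.5 + 4.5(Pb + 40) = -237.5 + 4.5Pb. Setting this equal to demand: 374.5 - 3.5Pb = -237.5 + 4.5Pb, so Pb = 76.5.
Sellers receive Ps = 76.5 + 40 = 116.5; Q' = 374.5 − 3.5·76.5 = 106.75.
The subsidy expands output by 106.75 − 28 = 78.75 past the efficient level; on those units the gap between marginal cost and willingness to pay runs from 0 up to 40.
DWL = ½ × 40 × 78.75 = 1575.

Deadweight loss = $1575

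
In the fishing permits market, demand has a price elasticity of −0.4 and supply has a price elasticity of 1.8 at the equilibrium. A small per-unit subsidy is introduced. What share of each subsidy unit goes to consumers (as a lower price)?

Consumer share = 9/11

For a small subsidy around the equilibrium, the benefit split depends on the relative slopes, which at a point are proportional to the elasticities.
Buyer share = εs/(εs + |εd|) = 1.8/(1.8 + 0.4) = 9/11; seller share = |εd|/(εs + |εd|) = 2/11.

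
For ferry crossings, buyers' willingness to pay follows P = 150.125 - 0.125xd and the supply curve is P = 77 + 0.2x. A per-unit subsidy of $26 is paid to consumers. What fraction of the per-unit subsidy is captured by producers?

Producer share = 8/13

Pre-subsidy: 150.125 - 0.125x = 77 + 0.2x gives x* = 225 and P* = 122.
With the rebate, buyers effectively pay Pb = Ps − 26, where Ps is the price sellers receive.
On the curves, Pb = 150.125 - 0.125x and Ps = 77 + 0.2x; the wedge Ps − Pb = 26 gives 77 + 0.2x − (150.125 - 0.125x) = 26, so x' = 305.
Then Pb = 150.125 − 0.125·305 = 112 and Ps = 77 + 0.2·305 = 138.
Buyers' price falls by P* − Pb = 122 − 112 = 10; sellers' price rises by Ps − P* = 138 − 122 = 16.
So producers capture 16/26 = 8/13 of each unit of subsidy.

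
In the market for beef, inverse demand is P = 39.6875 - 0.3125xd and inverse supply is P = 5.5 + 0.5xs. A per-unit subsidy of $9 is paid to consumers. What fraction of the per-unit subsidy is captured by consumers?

Consumer share = 5/13

Pre-subsidy: 39.6875 - 0.3125x = 5.5 + 0.5x gives x* = 547/13 and P* = 345/13.
With the rebate, buyers effectively pay Pb = Ps − 9, where Ps is the price sellers receive.
On the curves, Pb = 39.6875 - 0.3125x and Ps = 5.5 + 0.5x; the wedge Ps − Pb = 9 gives 5.5 + 0.5x − (39.6875 - 0.3125x) = 9, so x' = 691/13.
Then Pb = 39.6875 − 0.3125·(691/13) = 300/13 and Ps = 5.5 + 0.5·(691/13) = 417/13.
Buyers' price falls by P* − Pb = 345/13 − 300/13 = 45/13; sellers' price rises by Ps − P* = 417/13 − 345/13 = 72/13.
So consumers capture (45/13)/9 = 5/13 of each unit of subsidy.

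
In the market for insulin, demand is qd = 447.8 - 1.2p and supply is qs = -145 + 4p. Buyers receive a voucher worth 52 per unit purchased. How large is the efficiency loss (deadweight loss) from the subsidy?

Pre-subsidy: 447.8 - 1.2p = -145 + 4p gives p* = 114, q* = 311.
With the rebate, buyers effectively pay pb = ps − 52, where ps is the price sellers receive.
Demand in terms of ps becomes qd = 447.8 − 1.2(ps − 52) = 510.2 - 1.2ps. Setting this equal to supply: 510.2 - 1.2ps = -145 + 4ps, so ps = 126.
Buyers pay pb = 126 − 52 = 74; q' = -145 + 4·126 = 359.
The subsidy expands output by 359 − 311 = 48 past the efficient level; on those units the gap between marginal cost and willingness to pay runs from 0 up to 52.
DWL = ½ × 52 × 48 = 1248.

Deadweight loss = 1248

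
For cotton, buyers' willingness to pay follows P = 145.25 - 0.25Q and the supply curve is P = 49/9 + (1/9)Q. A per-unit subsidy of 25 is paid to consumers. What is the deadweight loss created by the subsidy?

Deadweight loss = 11250/13

Pre-subsidy: 145.25 - 0.25Q = 49/9 + (1/9)Q gives Q* = 5033/13 and P* = 630/13.
With the rebate, buyers effectively pay Pb = Ps − 25, where Ps is the price sellers receive.
On the curves, Pb = 145.25 - 0.25Q and Ps = 49/9 + (1/9)Q; the wedge Ps − Pb = 25 gives 49/9 + (1/9)Q − (145.25 - 0.25Q) = 25, so Q' = 5933/13.
Then Pb = 145.25 − 0.25·(5933/13) = 405/13 and Ps = 49/9 + (1/9)·(5933/13) = 730/13.
The subsidy expands output by 5933/13 − 5033/13 = 900/13 past the efficient level; on those units the gap between marginal cost and willingness to pay runs from 0 up to 25.
DWL = ½ × 25 × 900/13 = 11250/13.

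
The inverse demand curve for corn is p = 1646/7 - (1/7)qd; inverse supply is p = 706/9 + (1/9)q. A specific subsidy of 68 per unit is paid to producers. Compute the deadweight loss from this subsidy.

Pre-subsidy: 1646/7 - (1/7)q = 706/9 + (1/9)q gives q* = 617 and p* = 147.
With the subsidy, sellers receive ps = pb + 68 for each unit, where pb is the price buyers pay.
On the curves, pb = 1646/7 - (1/7)q and ps = 706/9 + (1/9)q; the wedge ps − pb = 68 gives 706/9 + (1/9)q − (1646/7 - (1/7)q) = 68, so q' = 884.75.
Then pb = 1646/7 − (1/7)·884.75 = 108.75 and ps = 706/9 + (1/9)·884.75 = 176.75.
The subsidy expands output by 884.75 − 617 = 267.75 past the efficient level; on those units the gap between marginal cost and willingness to pay runs from 0 up to 68.
DWL = ½ × 68 × 267.75 = 9103.5.

Deadweight loss = 9103.5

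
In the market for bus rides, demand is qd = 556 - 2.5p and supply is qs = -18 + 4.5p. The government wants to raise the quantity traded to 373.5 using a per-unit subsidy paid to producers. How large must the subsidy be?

Required subsidy s = 14 per unit

At q = 373.5, invert demand for the buyer price: pb = (556 − 373.5)/2.5 = 73; invert supply for the seller price: ps = (373.5 − (-18))/4.5 = 87.
The subsidy must fill the gap: s = ps − pb = 87 − 73 = 14.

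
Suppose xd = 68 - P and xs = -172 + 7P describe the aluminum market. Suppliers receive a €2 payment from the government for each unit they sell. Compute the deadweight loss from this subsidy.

Pre-subsidy: 68 - P = -172 + 7P gives P* = 30, x* = 38.
With the subsidy, sellers receive Ps = Pb + 2 for each unit, where Pb is the price buyers pay.
Supply in terms of Pb becomes xs = -172 + 7(Pb + 2) = -158 + 7Pb. Setting this equal to demand: 68 - Pb = -158 + 7Pb, so Pb = 28.25.
Sellers receive Ps = 28.25 + 2 = 30.25; x' = 68 − 1·28.25 = 39.75.
The subsidy expands output by 39.75 − 38 = 1.75 past the efficient level; on those units the gap between marginal cost and willingness to pay runs from 0 up to 2.
DWL = ½ × 2 × 1.75 = 1.75.

Deadweight loss = €1.75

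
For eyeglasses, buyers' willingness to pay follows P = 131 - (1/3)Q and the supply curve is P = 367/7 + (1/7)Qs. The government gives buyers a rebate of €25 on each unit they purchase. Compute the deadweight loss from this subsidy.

Pre-subsidy: 131 - (1/3)Q = 367/7 + (1/7)Q gives Q* = 165 and P* = 76.
With the rebate, buyers effectively pay Pb = Ps − 25, where Ps is the price sellers receive.
On the curves, Pb = 131 - (1/3)Q and Ps = 367/7 + (1/7)Q; the wedge Ps − Pb = 25 gives 367/7 + (1/7)Q − (131 - (1/3)Q) = 25, so Q' = 217.5.
Then Pb = 131 − (1/3)·217.5 = 58.5 and Ps = 367/7 + (1/7)·217.5 = 83.5.
The subsidy expands output by 217.5 − 165 = 52.5 past the efficient level; on those units the gap between marginal cost and willingness to pay runs from 0 up to 25.
DWL = ½ × 25 × 52.5 = 656.25.

Deadweight loss = €656.25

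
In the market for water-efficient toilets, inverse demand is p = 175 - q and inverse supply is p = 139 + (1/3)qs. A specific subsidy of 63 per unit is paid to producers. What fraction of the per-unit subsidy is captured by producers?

Producer share = 0.25

Pre-subsidy: 175 - q = 139 + (1/3)q gives q* = 27 and p* = 148.
With the subsidy, sellers receive ps = pb + 63 for each unit, where pb is the price buyers pay.
On the curves, pb = 175 - q and ps = 139 + (1/3)q; the wedge ps − pb = 63 gives 139 + (1/3)q − (175 - q) = 63, so q' = 74.25.
Then pb = 175 − 1·74.25 = 100.75 and ps = 139 + (1/3)·74.25 = 163.75.
Buyers' price falls by p* − pb = 148 − 100.75 = 47.25; sellers' price rises by ps − p* = 163.75 − 148 = 15.75.
So producers capture 15.75/63 = 0.25 of each unit of subsidy.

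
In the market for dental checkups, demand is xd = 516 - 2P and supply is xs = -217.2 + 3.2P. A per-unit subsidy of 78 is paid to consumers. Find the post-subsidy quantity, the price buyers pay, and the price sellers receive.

Pre-subsidy: 516 - 2P = -217.2 + 3.2P gives P* = 141, x* = 234.
With the rebate, buyers effectively pay Pb = Ps − 78, where Ps is the price sellers receive.
Demand in terms of Ps becomes xd = 516 − 2(Ps − 78) = 672 - 2Ps. Setting this equal to supply: 672 - 2Ps = -217.2 + 3.2Ps, so Ps = 171.
Buyers pay Pb = 171 − 78 = 93; x' = -217.2 + 3.2·171 = 330.

x' = 330; buyers pay 93; sellers receive 171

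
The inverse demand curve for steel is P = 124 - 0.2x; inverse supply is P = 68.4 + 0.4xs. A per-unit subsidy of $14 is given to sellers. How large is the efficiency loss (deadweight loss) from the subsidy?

Pre-subsidy: 124 - 0.2x = 68.4 + 0.4x gives x* = 278/3 and P* = 1582/15.
With the subsidy, sellers receive Ps = Pb + 14 for each unit, where Pb is the price buyers pay.
On the curves, Pb = 124 - 0.2x and Ps = 68.4 + 0.4x; the wedge Ps − Pb = 14 gives 68.4 + 0.4x − (124 - 0.2x) = 14, so x' = 116.
Then Pb = 124 − 0.2·116 = 100.8 and Ps = 68.4 + 0.4·116 = 114.8.
The subsidy expands output by 116 − 278/3 = 70/3 past the efficient level; on those units the gap between marginal cost and willingness to pay runs from 0 up to 14.
DWL = ½ × 14 × 70/3 = 490/3.

Deadweight loss = 490/3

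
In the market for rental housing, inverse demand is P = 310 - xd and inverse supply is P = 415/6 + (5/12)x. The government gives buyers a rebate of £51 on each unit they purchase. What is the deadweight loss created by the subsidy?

Deadweight loss = £918

Pre-subsidy: 310 - x = 415/6 + (5/12)x gives x* = 170 and P* = 140.
With the rebate, buyers effectively pay Pb = Ps − 51, where Ps is the price sellers receive.
On the curves, Pb = 310 - x and Ps = 415/6 + (5/12)x; the wedge Ps − Pb = 51 gives 415/6 + (5/12)x − (310 - x) = 51, so x' = 206.
Then Pb = 310 − 1·206 = 104 and Ps = 415/6 + (5/12)·206 = 155.
The subsidy expands output by 206 − 170 = 36 past the efficient level; on those units the gap between marginal cost and willingness to pay runs from 0 up to 51.
DWL = ½ × 51 × 36 = 918.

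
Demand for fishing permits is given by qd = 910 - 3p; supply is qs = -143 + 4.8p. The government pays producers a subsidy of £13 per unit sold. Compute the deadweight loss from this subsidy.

Deadweight loss = £156

Pre-subsidy: 910 - 3p = -143 + 4.8p gives p* = 135, q* = 505.
With the subsidy, sellers receive ps = pb + 13 for each unit, where pb is the price buyers pay.
Supply in terms of pb becomes qs = -143 + 4.8(pb + 13) = -80.6 + 4.8pb. Setting this equal to demand: 910 - 3pb = -80.6 + 4.8pb, so pb = 127.
Sellers receive ps = 127 + 13 = 140; q' = 910 − 3·127 = 529.
The subsidy expands output by 529 − 505 = 24 past the efficient level; on those units the gap between marginal cost and willingness to pay runs from 0 up to 13.
DWL = ½ × 13 × 24 = 156.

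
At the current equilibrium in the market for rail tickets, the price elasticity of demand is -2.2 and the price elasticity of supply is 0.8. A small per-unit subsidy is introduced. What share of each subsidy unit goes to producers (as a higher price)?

Producer share = 11/15

For a small subsidy around the equilibrium, the benefit split depends on the relative slopes, which at a point are proportional to the elasticities.
Buyer share = εs/(εs + |εd|) = 0.8/(0.8 + 2.2) = 4/15; seller share = |εd|/(εs + |εd|) = 11/15.
So producers capture 11/15 of the subsidy.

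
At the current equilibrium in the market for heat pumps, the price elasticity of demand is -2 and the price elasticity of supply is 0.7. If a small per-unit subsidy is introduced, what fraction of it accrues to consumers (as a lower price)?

Consumer share = 7/27

For a small subsidy around the equilibrium, the benefit split depends on the relative slopes, which at a point are proportional to the elasticities.
Buyer share = εs/(εs + |εd|) = 0.7/(0.7 + 2) = 7/27; seller share = |εd|/(εs + |εd|) = 20/27.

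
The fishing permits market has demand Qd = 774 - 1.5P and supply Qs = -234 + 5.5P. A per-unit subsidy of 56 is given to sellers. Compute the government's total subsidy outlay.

Government cost = 34944

Pre-subsidy: 774 - 1.5P = -234 + 5.5P gives P* = 144, Q* = 558.
With the subsidy, sellers receive Ps = Pb + 56 for each unit, where Pb is the price buyers pay.
Supply in terms of Pb becomes Qs = -234 + 5.5(Pb + 56) = 74 + 5.5Pb. Setting this equal to demand: 774 - 1.5Pb = 74 + 5.5Pb, so Pb = 100.
Sellers receive Ps = 100 + 56 = 156; Q' = 774 − 1.5·100 = 624.
Government outlay = subsidy × quantity = 56 × 624 = 34944.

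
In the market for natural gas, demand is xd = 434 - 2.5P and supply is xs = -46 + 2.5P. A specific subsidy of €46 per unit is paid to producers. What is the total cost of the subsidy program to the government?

Government cost = €11569

Pre-subsidy: 434 - 2.5P = -46 + 2.5P gives P* = 96, x* = 194.
With the subsidy, sellers receive Ps = Pb + 46 for each unit, where Pb is the price buyers pay.
Supply in terms of Pb becomes xs = -46 + 2.5(Pb + 46) = 69 + 2.5Pb. Setting this equal to demand: 434 - 2.5Pb = 69 + 2.5Pb, so Pb = 73.
Sellers receive Ps = 73 + 46 = 119; x' = 434 − 2.5·73 = 251.5.
Government outlay = subsidy × quantity = 46 × 251.5 = 11569.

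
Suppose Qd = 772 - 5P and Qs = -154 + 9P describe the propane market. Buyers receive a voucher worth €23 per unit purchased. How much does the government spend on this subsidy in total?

Government cost = 165899/14

Pre-subsidy: 772 - 5P = -154 + 9P gives P* = 463/7, Q* = 3089/7.
With the rebate, buyers effectively pay Pb = Ps − 23, where Ps is the price sellers receive.
Demand in terms of Ps becomes Qd = 772 − 5(Ps − 23) = 887 - 5Ps. Setting this equal to supply: 887 - 5Ps = -154 + 9Ps, so Ps = 1041/14.
Buyers pay Pb = 1041/14 − 23 = 719/14; Q' = -154 + 9·(1041/14) = 7213/14.
Government outlay = subsidy × quantity = 23 × 7213/14 = 165899/14.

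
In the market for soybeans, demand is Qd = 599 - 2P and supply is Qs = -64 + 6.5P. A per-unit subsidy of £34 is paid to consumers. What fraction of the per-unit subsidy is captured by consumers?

Consumer share = 13/17

Pre-subsidy: 599 - 2P = -64 + 6.5P gives P* = 78, Q* = 443.
With the rebate, buyers effectively pay Pb = Ps − 34, where Ps is the price sellers receive.
Demand in terms of Ps becomes Qd = 599 − 2(Ps − 34) = 667 - 2Ps. Setting this equal to supply: 667 - 2Ps = -64 + 6.5Ps, so Ps = 86.
Buyers pay Pb = 86 − 34 = 52; Q' = -64 + 6.5·86 = 495.
Buyers' price falls by P* − Pb = 78 − 52 = 26; sellers' price rises by Ps − P* = 86 − 78 = 8.
So consumers capture 26/34 = 13/17 of each unit of subsidy.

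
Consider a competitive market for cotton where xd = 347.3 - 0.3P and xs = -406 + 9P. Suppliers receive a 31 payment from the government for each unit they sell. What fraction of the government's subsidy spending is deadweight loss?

Pre-subsidy: 347.3 - 0.3P = -406 + 9P gives P* = 81, x* = 323.
With the subsidy, sellers receive Ps = Pb + 31 for each unit, where Pb is the price buyers pay.
Supply in terms of Pb becomes xs = -406 + 9(Pb + 31) = -127 + 9Pb. Setting this equal to demand: 347.3 - 0.3Pb = -127 + 9Pb, so Pb = 51.
Sellers receive Ps = 51 + 31 = 82; x' = 347.3 − 0.3·51 = 332.
ΔCS = ½(323 + 332)(81 − 51) = 9825; ΔPS = ½(323 + 332)(82 − 81) = 327.5.
Government spending = 31 × 332 = 10292.
DWL = ½ × 31 × (332 − 323) = 139.5; fraction = 139.5 / 10292 = 9/664.

DWL / government spending = 9/664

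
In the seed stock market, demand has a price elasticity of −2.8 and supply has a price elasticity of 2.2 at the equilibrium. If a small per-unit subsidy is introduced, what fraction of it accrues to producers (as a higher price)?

Producer share = 0.56

For a small subsidy around the equilibrium, the benefit split depends on the relative slopes, which at a point are proportional to the elasticities.
Buyer share = εs/(εs + |εd|) = 2.2/(2.2 + 2.8) = 0.44; seller share = |εd|/(εs + |εd|) = 0.56.
So producers capture 0.56 of the subsidy.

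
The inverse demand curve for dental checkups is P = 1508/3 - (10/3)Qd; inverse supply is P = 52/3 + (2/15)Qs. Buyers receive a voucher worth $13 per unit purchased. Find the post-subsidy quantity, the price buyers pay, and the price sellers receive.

Q' = 143.75; buyers pay $23.5; sellers receive $36.5

Pre-subsidy: 1508/3 - (10/3)Q = 52/3 + (2/15)Q gives Q* = 140 and P* = 36.
With the rebate, buyers effectively pay Pb = Ps − 13, where Ps is the price sellers receive.
On the curves, Pb = 1508/3 - (10/3)Q and Ps = 52/3 + (2/15)Q; the wedge Ps − Pb = 13 gives 52/3 + (2/15)Q − (1508/3 - (10/3)Q) = 13, so Q' = 143.75.
Then Pb = 1508/3 − (10/3)·143.75 = 23.5 and Ps = 52/3 + (2/15)·143.75 = 36.5.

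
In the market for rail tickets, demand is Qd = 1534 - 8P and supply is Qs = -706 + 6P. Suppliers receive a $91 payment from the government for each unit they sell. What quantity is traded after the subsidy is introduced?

Pre-subsidy: 1534 - 8P = -706 + 6P gives P* = 160, Q* = 254.
With the subsidy, sellers receive Ps = Pb + 91 for each unit, where Pb is the price buyers pay.
Supply in terms of Pb becomes Qs = -706 + 6(Pb + 91) = -160 + 6Pb. Setting this equal to demand: 1534 - 8Pb = -160 + 6Pb, so Pb = 121.
Sellers receive Ps = 121 + 91 = 212; Q' = 1534 − 8·121 = 566.

Q' = 566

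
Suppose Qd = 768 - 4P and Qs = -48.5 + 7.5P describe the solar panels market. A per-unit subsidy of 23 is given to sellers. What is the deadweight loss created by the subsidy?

Deadweight loss = 690

Pre-subsidy: 768 - 4P = -48.5 + 7.5P gives P* = 71, Q* = 484.
With the subsidy, sellers receive Ps = Pb + 23 for each unit, where Pb is the price buyers pay.
Supply in terms of Pb becomes Qs = -48.5 + 7.5(Pb + 23) = 124 + 7.5Pb. Setting this equal to demand: 768 - 4Pb = 124 + 7.5Pb, so Pb = 56.
Sellers receive Ps = 56 + 23 = 79; Q' = 768 − 4·56 = 544.
The subsidy expands output by 544 − 484 = 60 past the efficient level; on those units the gap between marginal cost and willingness to pay runs from 0 up to 23.
DWL = ½ × 23 × 60 = 690.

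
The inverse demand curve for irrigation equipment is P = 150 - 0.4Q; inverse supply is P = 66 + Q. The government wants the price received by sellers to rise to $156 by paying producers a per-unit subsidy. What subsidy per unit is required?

Required subsidy s = $42 per unit

At a seller price of 156, quantity supplied is -66 + 1·156 = 90.
Buyers absorb 90 only when they pay Pb = 150 − 0.4·90 = 114.
s = Ps − Pb = 156 − 114 = 42.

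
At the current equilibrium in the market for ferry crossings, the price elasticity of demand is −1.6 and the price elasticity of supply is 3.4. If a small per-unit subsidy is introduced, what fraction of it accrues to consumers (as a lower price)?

Consumer share = 0.68

For a small subsidy around the equilibrium, the benefit split depends on the relative slopes, which at a point are proportional to the elasticities.
Buyer share = εs/(εs + |εd|) = 3.4/(3.4 + 1.6) = 0.68; seller share = |εd|/(εs + |εd|) = 0.32.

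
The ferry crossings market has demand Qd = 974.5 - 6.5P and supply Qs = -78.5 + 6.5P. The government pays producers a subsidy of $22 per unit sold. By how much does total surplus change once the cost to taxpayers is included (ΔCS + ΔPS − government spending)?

Pre-subsidy: 974.5 - 6.5P = -78.5 + 6.5P gives P* = 81, Q* = 448.
With the subsidy, sellers receive Ps = Pb + 22 for each unit, where Pb is the price buyers pay.
Supply in terms of Pb becomes Qs = -78.5 + 6.5(Pb + 22) = 64.5 + 6.5Pb. Setting this equal to demand: 974.5 - 6.5Pb = 64.5 + 6.5Pb, so Pb = 70.
Sellers receive Ps = 70 + 22 = 92; Q' = 974.5 − 6.5·70 = 519.5.
ΔCS = ½(448 + 519.5)(81 − 70) = 5321.25; ΔPS = ½(448 + 519.5)(92 − 81) = 5321.25.
Government spending = 22 × 519.5 = 11429.
Net change = 5321.25 + 5321.25 − 11429 = -786.5. The loss equals the DWL triangle ½·22·71.5.

Net change in total surplus = -$786.5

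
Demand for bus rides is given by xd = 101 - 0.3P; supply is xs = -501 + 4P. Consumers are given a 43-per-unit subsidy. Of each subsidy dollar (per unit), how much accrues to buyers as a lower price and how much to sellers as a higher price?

Pre-subsidy: 101 - 0.3P = -501 + 4P gives P* = 140, x* = 59.
With the rebate, buyers effectively pay Pb = Ps − 43, where Ps is the price sellers receive.
Demand in terms of Ps becomes xd = 101 − 0.3(Ps − 43) = 113.9 - 0.3Ps. Setting this equal to supply: 113.9 - 0.3Ps = -501 + 4Ps, so Ps = 143.
Buyers pay Pb = 143 − 43 = 100; x' = -501 + 4·143 = 71.
Buyers' price falls by P* − Pb = 140 − 100 = 40; sellers' price rises by Ps − P* = 143 − 140 = 3.

Buyers gain 40 per unit; sellers gain 3 per unit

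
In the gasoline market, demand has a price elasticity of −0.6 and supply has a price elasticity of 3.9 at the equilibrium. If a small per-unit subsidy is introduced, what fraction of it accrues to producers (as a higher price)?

Producer share = 2/15

For a small subsidy around the equilibrium, the benefit split depends on the relative slopes, which at a point are proportional to the elasticities.
Buyer share = εs/(εs + |εd|) = 3.9/(3.9 + 0.6) = 13/15; seller share = |εd|/(εs + |εd|) = 2/15.
So producers capture 2/15 of the subsidy.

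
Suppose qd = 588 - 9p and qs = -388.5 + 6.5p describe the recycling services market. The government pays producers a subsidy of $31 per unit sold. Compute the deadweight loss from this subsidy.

Deadweight loss = $1813.5

Pre-subsidy: 588 - 9p = -388.5 + 6.5p gives p* = 63, q* = 21.
With the subsidy, sellers receive ps = pb + 31 for each unit, where pb is the price buyers pay.
Supply in terms of pb becomes qs = -388.5 + 6.5(pb + 31) = -187 + 6.5pb. Setting this equal to demand: 588 - 9pb = -187 + 6.5pb, so pb = 50.
Sellers receive ps = 50 + 31 = 81; q' = 588 − 9·50 = 138.
The subsidy expands output by 138 − 21 = 117 past the efficient level; on those units the gap between marginal cost and willingness to pay runs from 0 up to 31.
DWL = ½ × 31 × 117 = 1813.5.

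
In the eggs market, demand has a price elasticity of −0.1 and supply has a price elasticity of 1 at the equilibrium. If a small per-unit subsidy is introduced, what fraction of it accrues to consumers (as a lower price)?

Consumer share = 10/11

For a small subsidy around the equilibrium, the benefit split depends on the relative slopes, which at a point are proportional to the elasticities.
Buyer share = εs/(εs + |εd|) = 1/(1 + 0.1) = 10/11; seller share = |εd|/(εs + |εd|) = 1/11.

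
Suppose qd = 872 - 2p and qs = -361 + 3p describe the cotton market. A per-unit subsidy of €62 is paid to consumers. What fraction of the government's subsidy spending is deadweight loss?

DWL / government spending = 93/1133

Pre-subsidy: 872 - 2p = -361 + 3p gives p* = 246.6, q* = 378.8.
With the rebate, buyers effectively pay pb = ps − 62, where ps is the price sellers receive.
Demand in terms of ps becomes qd = 872 − 2(ps − 62) = 996 - 2ps. Setting this equal to supply: 996 - 2ps = -361 + 3ps, so ps = 271.4.
Buyers pay pb = 271.4 − 62 = 209.4; q' = -361 + 3·271.4 = 453.2.
ΔCS = ½(378.8 + 453.2)(246.6 − 209.4) = 15475.2; ΔPS = ½(378.8 + 453.2)(271.4 − 246.6) = 10316.8.
Government spending = 62 × 453.2 = 28098.4.
DWL = ½ × 62 × (453.2 − 378.8) = 2306.4; fraction = 2306.4 / 28098.4 = 93/1133.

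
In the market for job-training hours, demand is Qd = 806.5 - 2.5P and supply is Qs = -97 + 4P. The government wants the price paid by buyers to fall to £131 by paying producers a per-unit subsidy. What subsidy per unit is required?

At a buyer price of 131, quantity demanded is 806.5 − 2.5·131 = 479.
Sellers supply 479 only when they receive Ps with -97 + 4·Ps = 479, i.e. Ps = 144.
s = Ps − Pb = 144 − 131 = 13.

Required subsidy s = £13 per unit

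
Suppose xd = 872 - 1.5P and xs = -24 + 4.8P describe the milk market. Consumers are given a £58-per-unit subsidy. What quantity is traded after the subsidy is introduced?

x' = 15224/21

Pre-subsidy: 872 - 1.5P = -24 + 4.8P gives P* = 1280/9, x* = 1976/3.
With the rebate, buyers effectively pay Pb = Ps − 58, where Ps is the price sellers receive.
Demand in terms of Ps becomes xd = 872 − 1.5(Ps − 58) = 959 - 1.5Ps. Setting this equal to supply: 959 - 1.5Ps = -24 + 4.8Ps, so Ps = 9830/63.
Buyers pay Pb = 9830/63 − 58 = 6176/63; x' = -24 + 4.8·(9830/63) = 15224/21.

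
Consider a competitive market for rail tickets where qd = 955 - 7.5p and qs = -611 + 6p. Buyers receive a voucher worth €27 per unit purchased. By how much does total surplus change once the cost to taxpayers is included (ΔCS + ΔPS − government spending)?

Pre-subsidy: 955 - 7.5p = -611 + 6p gives p* = 116, q* = 85.
With the rebate, buyers effectively pay pb = ps − 27, where ps is the price sellers receive.
Demand in terms of ps becomes qd = 955 − 7.5(ps − 27) = 1157.5 - 7.5ps. Setting this equal to supply: 1157.5 - 7.5ps = -611 + 6ps, so ps = 131.
Buyers pay pb = 131 − 27 = 104; q' = -611 + 6·131 = 175.
ΔCS = ½(85 + 175)(116 − 104) = 1560; ΔPS = ½(85 + 175)(131 − 116) = 1950.
Government spending = 27 × 175 = 4725.
Net change = 1560 + 1950 − 4725 = -1215. The loss equals the DWL triangle ½·27·90.

Net change in total surplus = -€1215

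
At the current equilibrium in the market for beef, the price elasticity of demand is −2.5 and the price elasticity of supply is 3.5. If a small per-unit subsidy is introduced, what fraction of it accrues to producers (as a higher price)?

Producer share = 5/12

For a small subsidy around the equilibrium, the benefit split depends on the relative slopes, which at a point are proportional to the elasticities.
Buyer share = εs/(εs + |εd|) = 3.5/(3.5 + 2.5) = 7/12; seller share = |εd|/(εs + |εd|) = 5/12.
So producers capture 5/12 of the subsidy.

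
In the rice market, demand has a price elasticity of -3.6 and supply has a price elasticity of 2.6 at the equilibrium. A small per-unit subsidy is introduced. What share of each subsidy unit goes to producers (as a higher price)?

Producer share = 18/31

For a small subsidy around the equilibrium, the benefit split depends on the relative slopes, which at a point are proportional to the elasticities.
Buyer share = εs/(εs + |εd|) = 2.6/(2.6 + 3.6) = 13/31; seller share = |εd|/(εs + |εd|) = 18/31.
So producers capture 18/31 of the subsidy.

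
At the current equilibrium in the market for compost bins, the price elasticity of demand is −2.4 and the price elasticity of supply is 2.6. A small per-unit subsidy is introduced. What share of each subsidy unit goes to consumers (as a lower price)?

For a small subsidy around the equilibrium, the benefit split depends on the relative slopes, which at a point are proportional to the elasticities.
Buyer share = εs/(εs + |εd|) = 2.6/(2.6 + 2.4) = 0.52; seller share = |εd|/(εs + |εd|) = 0.48.

Consumer share = 0.52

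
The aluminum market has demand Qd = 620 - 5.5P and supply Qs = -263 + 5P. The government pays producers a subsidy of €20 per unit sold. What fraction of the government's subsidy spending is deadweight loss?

DWL / government spending = 550/4407

Pre-subsidy: 620 - 5.5P = -263 + 5P gives P* = 1766/21, Q* = 3307/21.
With the subsidy, sellers receive Ps = Pb + 20 for each unit, where Pb is the price buyers pay.
Supply in terms of Pb becomes Qs = -263 + 5(Pb + 20) = -163 + 5Pb. Setting this equal to demand: 620 - 5.5Pb = -163 + 5Pb, so Pb = 522/7.
Sellers receive Ps = 522/7 + 20 = 662/7; Q' = 620 − 5.5·(522/7) = 1469/7.
ΔCS = ½(3307/21 + 1469/7)(1766/21 − 522/7) = 110200/63; ΔPS = ½(3307/21 + 1469/7)(662/7 − 1766/21) = 121220/63.
Government spending = 20 × 1469/7 = 29380/7.
DWL = ½ × 20 × (1469/7 − 3307/21) = 11000/21; fraction = (11000/21) / (29380/7) = 550/4407.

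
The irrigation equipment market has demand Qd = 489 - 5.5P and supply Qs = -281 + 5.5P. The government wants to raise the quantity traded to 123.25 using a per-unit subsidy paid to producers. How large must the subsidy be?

At Q = 123.25, invert demand for the buyer price: Pb = (489 − 123.25)/5.5 = 66.5; invert supply for the seller price: Ps = (123.25 − (-281))/5.5 = 73.5.
The subsidy must fill the gap: s = Ps − Pb = 73.5 − 66.5 = 7.

Required subsidy s = 7 per unit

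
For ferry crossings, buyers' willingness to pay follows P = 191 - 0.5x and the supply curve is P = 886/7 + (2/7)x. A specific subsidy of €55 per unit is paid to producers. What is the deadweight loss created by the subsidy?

Pre-subsidy: 191 - 0.5x = 886/7 + (2/7)x gives x* = 82 and P* = 150.
With the subsidy, sellers receive Ps = Pb + 55 for each unit, where Pb is the price buyers pay.
On the curves, Pb = 191 - 0.5x and Ps = 886/7 + (2/7)x; the wedge Ps − Pb = 55 gives 886/7 + (2/7)x − (191 - 0.5x) = 55, so x' = 152.
Then Pb = 191 − 0.5·152 = 115 and Ps = 886/7 + (2/7)·152 = 170.
The subsidy expands output by 152 − 82 = 70 past the efficient level; on those units the gap between marginal cost and willingness to pay runs from 0 up to 55.
DWL = ½ × 55 × 70 = 1925.

Deadweight loss = €1925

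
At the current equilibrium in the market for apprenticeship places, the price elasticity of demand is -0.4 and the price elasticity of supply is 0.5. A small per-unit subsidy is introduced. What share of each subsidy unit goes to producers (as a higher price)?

For a small subsidy around the equilibrium, the benefit split depends on the relative slopes, which at a point are proportional to the elasticities.
Buyer share = εs/(εs + |εd|) = 0.5/(0.5 + 0.4) = 5/9; seller share = |εd|/(εs + |εd|) = 4/9.
So producers capture 4/9 of the subsidy.

Producer share = 4/9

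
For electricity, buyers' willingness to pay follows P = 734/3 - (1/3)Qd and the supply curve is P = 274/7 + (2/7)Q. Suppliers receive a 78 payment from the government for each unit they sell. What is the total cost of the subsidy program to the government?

Government cost = 35724

Pre-subsidy: 734/3 - (1/3)Q = 274/7 + (2/7)Q gives Q* = 332 and P* = 134.
With the subsidy, sellers receive Ps = Pb + 78 for each unit, where Pb is the price buyers pay.
On the curves, Pb = 734/3 - (1/3)Q and Ps = 274/7 + (2/7)Q; the wedge Ps − Pb = 78 gives 274/7 + (2/7)Q − (734/3 - (1/3)Q) = 78, so Q' = 458.
Then Pb = 734/3 − (1/3)·458 = 92 and Ps = 274/7 + (2/7)·458 = 170.
Government outlay = subsidy × quantity = 78 × 458 = 35724.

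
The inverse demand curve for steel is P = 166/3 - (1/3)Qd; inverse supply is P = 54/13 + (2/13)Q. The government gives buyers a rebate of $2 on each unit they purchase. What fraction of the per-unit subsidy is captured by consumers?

Pre-subsidy: 166/3 - (1/3)Q = 54/13 + (2/13)Q gives Q* = 1996/19 and P* = 386/19.
With the rebate, buyers effectively pay Pb = Ps − 2, where Ps is the price sellers receive.
On the curves, Pb = 166/3 - (1/3)Q and Ps = 54/13 + (2/13)Q; the wedge Ps − Pb = 2 gives 54/13 + (2/13)Q − (166/3 - (1/3)Q) = 2, so Q' = 2074/19.
Then Pb = 166/3 − (1/3)·(2074/19) = 360/19 and Ps = 54/13 + (2/13)·(2074/19) = 398/19.
Buyers' price falls by P* − Pb = 386/19 − 360/19 = 26/19; sellers' price rises by Ps − P* = 398/19 − 386/19 = 12/19.
So consumers capture (26/19)/2 = 13/19 of each unit of subsidy.

Consumer share = 13/19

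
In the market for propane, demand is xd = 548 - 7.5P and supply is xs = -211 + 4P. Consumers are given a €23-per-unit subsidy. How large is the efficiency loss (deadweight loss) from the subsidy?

Deadweight loss = €690

Pre-subsidy: 548 - 7.5P = -211 + 4P gives P* = 66, x* = 53.
With the rebate, buyers effectively pay Pb = Ps − 23, where Ps is the price sellers receive.
Demand in terms of Ps becomes xd = 548 − 7.5(Ps − 23) = 720.5 - 7.5Ps. Setting this equal to supply: 720.5 - 7.5Ps = -211 + 4Ps, so Ps = 81.
Buyers pay Pb = 81 − 23 = 58; x' = -211 + 4·81 = 113.
The subsidy expands output by 113 − 53 = 60 past the efficient level; on those units the gap between marginal cost and willingness to pay runs from 0 up to 23.
DWL = ½ × 23 × 60 = 690.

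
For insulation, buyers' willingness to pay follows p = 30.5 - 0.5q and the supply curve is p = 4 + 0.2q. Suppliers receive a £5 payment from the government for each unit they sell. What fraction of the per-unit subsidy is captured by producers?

Pre-subsidy: 30.5 - 0.5q = 4 + 0.2q gives q* = 265/7 and p* = 81/7.
With the subsidy, sellers receive ps = pb + 5 for each unit, where pb is the price buyers pay.
On the curves, pb = 30.5 - 0.5q and ps = 4 + 0.2q; the wedge ps − pb = 5 gives 4 + 0.2q − (30.5 - 0.5q) = 5, so q' = 45.
Then pb = 30.5 − 0.5·45 = 8 and ps = 4 + 0.2·45 = 13.
Buyers' price falls by p* − pb = 81/7 − 8 = 25/7; sellers' price rises by ps − p* = 13 − 81/7 = 10/7.
So producers capture (10/7)/5 = 2/7 of each unit of subsidy.

Producer share = 2/7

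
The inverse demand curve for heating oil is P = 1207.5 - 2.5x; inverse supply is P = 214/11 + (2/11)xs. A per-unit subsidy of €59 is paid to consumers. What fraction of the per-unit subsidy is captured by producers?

Producer share = 4/59

Pre-subsidy: 1207.5 - 2.5x = 214/11 + (2/11)x gives x* = 443 and P* = 100.
With the rebate, buyers effectively pay Pb = Ps − 59, where Ps is the price sellers receive.
On the curves, Pb = 1207.5 - 2.5x and Ps = 214/11 + (2/11)x; the wedge Ps − Pb = 59 gives 214/11 + (2/11)x − (1207.5 - 2.5x) = 59, so x' = 465.
Then Pb = 1207.5 − 2.5·465 = 45 and Ps = 214/11 + (2/11)·465 = 104.
Buyers' price falls by P* − Pb = 100 − 45 = 55; sellers' price rises by Ps − P* = 104 − 100 = 4.
So producers capture 4/59 = 4/59 of each unit of subsidy.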